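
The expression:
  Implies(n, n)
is always true.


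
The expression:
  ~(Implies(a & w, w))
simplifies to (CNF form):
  False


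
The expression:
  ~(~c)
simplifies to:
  c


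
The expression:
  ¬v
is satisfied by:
  {v: False}


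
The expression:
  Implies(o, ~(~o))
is always true.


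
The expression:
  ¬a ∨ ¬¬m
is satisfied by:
  {m: True, a: False}
  {a: False, m: False}
  {a: True, m: True}


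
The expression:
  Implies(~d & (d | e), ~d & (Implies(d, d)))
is always true.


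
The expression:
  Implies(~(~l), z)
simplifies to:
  z | ~l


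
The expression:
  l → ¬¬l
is always true.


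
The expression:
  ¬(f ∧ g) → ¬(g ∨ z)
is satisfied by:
  {f: True, z: False, g: False}
  {f: False, z: False, g: False}
  {g: True, f: True, z: False}
  {g: True, z: True, f: True}


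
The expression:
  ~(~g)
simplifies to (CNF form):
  g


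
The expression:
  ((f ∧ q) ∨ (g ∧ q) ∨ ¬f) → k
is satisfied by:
  {k: True, f: True, q: False}
  {k: True, q: False, f: False}
  {k: True, f: True, q: True}
  {k: True, q: True, f: False}
  {f: True, q: False, k: False}


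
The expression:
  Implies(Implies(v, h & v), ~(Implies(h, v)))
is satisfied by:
  {h: True, v: False}
  {v: True, h: False}


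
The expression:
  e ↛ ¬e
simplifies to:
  e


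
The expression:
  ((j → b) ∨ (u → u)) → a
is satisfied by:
  {a: True}


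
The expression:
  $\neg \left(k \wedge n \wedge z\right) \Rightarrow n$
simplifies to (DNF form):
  $n$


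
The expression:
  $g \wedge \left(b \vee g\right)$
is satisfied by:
  {g: True}


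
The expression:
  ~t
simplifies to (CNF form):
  ~t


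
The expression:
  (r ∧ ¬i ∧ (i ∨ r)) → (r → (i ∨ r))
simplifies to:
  True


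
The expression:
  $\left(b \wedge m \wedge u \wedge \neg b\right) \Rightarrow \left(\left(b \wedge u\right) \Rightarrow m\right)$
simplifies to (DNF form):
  $\text{True}$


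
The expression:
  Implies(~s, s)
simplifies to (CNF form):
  s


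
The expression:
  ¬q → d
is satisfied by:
  {d: True, q: True}
  {d: True, q: False}
  {q: True, d: False}


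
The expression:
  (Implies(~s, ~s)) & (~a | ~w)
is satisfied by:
  {w: False, a: False}
  {a: True, w: False}
  {w: True, a: False}


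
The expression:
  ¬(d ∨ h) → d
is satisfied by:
  {d: True, h: True}
  {d: True, h: False}
  {h: True, d: False}


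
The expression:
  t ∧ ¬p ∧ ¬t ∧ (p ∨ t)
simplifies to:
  False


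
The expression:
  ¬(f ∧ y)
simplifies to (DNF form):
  ¬f ∨ ¬y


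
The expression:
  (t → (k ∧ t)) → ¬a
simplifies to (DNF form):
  (t ∧ ¬k) ∨ ¬a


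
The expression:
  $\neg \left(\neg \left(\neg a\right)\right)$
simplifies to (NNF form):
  $\neg a$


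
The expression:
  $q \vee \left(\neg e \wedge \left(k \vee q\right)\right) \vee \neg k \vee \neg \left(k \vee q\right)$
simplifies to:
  $q \vee \neg e \vee \neg k$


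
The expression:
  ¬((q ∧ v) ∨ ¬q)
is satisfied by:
  {q: True, v: False}


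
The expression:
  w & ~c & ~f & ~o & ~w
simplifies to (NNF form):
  False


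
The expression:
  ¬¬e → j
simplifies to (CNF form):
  j ∨ ¬e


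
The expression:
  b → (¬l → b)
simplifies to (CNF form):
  True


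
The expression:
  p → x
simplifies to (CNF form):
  x ∨ ¬p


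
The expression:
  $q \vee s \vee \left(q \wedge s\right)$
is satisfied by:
  {q: True, s: True}
  {q: True, s: False}
  {s: True, q: False}


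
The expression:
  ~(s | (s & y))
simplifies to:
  ~s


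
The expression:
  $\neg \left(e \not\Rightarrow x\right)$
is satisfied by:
  {x: True, e: False}
  {e: False, x: False}
  {e: True, x: True}


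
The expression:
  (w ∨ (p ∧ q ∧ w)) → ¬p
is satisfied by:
  {p: False, w: False}
  {w: True, p: False}
  {p: True, w: False}


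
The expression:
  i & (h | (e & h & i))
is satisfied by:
  {h: True, i: True}


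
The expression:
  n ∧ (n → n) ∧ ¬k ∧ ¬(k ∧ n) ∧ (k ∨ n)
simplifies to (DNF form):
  n ∧ ¬k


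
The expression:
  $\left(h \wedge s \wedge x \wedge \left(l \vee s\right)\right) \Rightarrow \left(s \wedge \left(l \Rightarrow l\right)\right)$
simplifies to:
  $\text{True}$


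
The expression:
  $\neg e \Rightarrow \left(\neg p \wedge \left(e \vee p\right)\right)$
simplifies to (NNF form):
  $e$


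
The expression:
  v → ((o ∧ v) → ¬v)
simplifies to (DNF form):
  ¬o ∨ ¬v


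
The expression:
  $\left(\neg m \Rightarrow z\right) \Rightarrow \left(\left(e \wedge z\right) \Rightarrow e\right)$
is always true.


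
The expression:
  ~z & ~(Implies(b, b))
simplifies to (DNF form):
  False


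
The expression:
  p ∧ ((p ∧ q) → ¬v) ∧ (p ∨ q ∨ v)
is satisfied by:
  {p: True, v: False, q: False}
  {p: True, q: True, v: False}
  {p: True, v: True, q: False}


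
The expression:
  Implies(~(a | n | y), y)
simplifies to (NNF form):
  a | n | y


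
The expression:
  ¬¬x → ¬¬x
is always true.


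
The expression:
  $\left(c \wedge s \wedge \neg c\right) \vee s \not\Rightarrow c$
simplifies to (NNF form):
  $s \wedge \neg c$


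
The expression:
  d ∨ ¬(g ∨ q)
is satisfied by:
  {d: True, g: False, q: False}
  {d: True, q: True, g: False}
  {d: True, g: True, q: False}
  {d: True, q: True, g: True}
  {q: False, g: False, d: False}


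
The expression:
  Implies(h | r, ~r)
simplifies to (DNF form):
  ~r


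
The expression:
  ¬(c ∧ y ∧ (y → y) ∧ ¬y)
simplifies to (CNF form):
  True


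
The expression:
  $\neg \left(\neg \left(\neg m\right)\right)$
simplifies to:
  $\neg m$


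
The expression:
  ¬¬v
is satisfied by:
  {v: True}


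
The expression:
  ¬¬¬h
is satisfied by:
  {h: False}


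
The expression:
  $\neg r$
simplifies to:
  $\neg r$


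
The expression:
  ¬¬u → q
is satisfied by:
  {q: True, u: False}
  {u: False, q: False}
  {u: True, q: True}


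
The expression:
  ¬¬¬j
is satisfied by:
  {j: False}


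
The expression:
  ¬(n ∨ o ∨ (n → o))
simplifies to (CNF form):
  False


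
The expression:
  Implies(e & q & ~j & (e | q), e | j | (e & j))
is always true.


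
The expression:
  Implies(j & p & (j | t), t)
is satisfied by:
  {t: True, p: False, j: False}
  {p: False, j: False, t: False}
  {j: True, t: True, p: False}
  {j: True, p: False, t: False}
  {t: True, p: True, j: False}
  {p: True, t: False, j: False}
  {j: True, p: True, t: True}


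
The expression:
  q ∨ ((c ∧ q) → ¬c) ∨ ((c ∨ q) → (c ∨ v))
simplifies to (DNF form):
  True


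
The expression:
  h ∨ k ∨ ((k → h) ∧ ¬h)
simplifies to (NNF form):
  True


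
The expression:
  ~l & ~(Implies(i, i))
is never true.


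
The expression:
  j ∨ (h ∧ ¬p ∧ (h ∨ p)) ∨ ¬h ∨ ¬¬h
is always true.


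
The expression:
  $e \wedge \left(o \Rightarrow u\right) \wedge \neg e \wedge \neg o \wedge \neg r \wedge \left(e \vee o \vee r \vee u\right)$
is never true.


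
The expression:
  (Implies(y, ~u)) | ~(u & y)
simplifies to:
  ~u | ~y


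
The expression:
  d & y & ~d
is never true.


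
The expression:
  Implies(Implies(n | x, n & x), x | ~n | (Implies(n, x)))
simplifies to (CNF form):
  True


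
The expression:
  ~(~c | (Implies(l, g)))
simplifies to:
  c & l & ~g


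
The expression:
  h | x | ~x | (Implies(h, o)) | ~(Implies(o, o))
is always true.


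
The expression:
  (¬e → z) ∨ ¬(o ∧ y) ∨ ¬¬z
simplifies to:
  e ∨ z ∨ ¬o ∨ ¬y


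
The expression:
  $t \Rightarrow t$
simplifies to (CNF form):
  $\text{True}$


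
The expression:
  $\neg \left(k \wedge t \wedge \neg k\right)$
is always true.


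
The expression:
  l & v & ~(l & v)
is never true.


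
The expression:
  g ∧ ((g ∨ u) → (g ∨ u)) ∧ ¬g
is never true.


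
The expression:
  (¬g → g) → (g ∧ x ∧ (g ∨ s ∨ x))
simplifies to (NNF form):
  x ∨ ¬g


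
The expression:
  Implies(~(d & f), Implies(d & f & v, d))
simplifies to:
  True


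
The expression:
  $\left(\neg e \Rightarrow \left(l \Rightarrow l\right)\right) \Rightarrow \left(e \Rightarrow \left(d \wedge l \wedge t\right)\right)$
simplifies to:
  $\left(d \wedge l \wedge t\right) \vee \neg e$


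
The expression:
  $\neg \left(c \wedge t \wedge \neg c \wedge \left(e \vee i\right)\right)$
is always true.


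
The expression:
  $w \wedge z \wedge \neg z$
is never true.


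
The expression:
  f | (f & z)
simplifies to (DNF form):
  f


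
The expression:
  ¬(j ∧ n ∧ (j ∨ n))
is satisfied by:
  {n: False, j: False}
  {j: True, n: False}
  {n: True, j: False}


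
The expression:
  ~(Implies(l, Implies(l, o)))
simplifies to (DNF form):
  l & ~o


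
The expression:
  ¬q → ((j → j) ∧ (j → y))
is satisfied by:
  {y: True, q: True, j: False}
  {y: True, q: False, j: False}
  {q: True, y: False, j: False}
  {y: False, q: False, j: False}
  {j: True, y: True, q: True}
  {j: True, y: True, q: False}
  {j: True, q: True, y: False}


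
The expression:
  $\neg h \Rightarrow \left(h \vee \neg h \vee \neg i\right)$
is always true.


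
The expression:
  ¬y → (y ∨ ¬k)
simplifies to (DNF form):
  y ∨ ¬k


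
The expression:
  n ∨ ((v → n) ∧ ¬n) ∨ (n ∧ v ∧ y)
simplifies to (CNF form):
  n ∨ ¬v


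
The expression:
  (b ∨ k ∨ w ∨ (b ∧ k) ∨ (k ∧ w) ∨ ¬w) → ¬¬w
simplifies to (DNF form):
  w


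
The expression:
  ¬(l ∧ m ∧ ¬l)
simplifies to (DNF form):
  True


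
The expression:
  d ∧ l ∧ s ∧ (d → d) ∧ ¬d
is never true.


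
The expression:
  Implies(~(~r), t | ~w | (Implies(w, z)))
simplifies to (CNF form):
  t | z | ~r | ~w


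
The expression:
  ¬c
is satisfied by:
  {c: False}


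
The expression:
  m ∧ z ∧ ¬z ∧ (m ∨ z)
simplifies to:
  False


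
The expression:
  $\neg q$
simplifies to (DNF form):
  $\neg q$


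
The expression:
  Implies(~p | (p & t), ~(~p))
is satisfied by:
  {p: True}


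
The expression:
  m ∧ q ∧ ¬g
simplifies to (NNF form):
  m ∧ q ∧ ¬g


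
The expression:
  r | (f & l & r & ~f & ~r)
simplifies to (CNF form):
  r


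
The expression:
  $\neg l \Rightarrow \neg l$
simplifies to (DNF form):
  $\text{True}$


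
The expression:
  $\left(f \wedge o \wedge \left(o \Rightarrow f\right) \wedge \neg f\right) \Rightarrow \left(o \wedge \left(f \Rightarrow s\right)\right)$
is always true.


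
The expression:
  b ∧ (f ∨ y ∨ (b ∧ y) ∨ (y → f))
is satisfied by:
  {b: True}


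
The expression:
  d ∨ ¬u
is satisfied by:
  {d: True, u: False}
  {u: False, d: False}
  {u: True, d: True}


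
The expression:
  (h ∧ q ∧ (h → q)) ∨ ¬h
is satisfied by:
  {q: True, h: False}
  {h: False, q: False}
  {h: True, q: True}


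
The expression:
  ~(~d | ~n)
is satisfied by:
  {d: True, n: True}


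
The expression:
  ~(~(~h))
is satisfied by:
  {h: False}


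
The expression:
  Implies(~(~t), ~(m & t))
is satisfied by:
  {m: False, t: False}
  {t: True, m: False}
  {m: True, t: False}


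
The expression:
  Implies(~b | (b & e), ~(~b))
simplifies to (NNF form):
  b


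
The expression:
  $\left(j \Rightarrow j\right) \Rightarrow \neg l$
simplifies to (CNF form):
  $\neg l$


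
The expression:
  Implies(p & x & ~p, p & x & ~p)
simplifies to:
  True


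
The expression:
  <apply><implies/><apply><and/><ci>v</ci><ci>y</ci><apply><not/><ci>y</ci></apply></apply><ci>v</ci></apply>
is always true.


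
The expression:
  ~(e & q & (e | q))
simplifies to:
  ~e | ~q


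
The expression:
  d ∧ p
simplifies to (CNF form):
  d ∧ p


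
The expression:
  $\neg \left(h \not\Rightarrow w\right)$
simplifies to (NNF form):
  $w \vee \neg h$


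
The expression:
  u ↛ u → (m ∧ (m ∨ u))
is always true.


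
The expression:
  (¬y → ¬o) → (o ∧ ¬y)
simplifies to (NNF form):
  o ∧ ¬y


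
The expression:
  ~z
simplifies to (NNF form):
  ~z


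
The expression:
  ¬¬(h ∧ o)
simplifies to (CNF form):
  h ∧ o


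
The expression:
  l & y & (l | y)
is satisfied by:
  {y: True, l: True}


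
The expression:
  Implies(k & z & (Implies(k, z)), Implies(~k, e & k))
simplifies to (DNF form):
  True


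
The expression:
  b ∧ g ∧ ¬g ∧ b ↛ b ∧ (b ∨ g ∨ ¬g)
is never true.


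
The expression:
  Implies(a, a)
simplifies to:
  True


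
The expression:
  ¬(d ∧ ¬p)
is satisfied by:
  {p: True, d: False}
  {d: False, p: False}
  {d: True, p: True}


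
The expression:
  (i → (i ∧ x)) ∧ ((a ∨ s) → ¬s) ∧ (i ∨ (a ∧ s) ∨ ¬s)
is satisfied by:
  {x: True, i: False, s: False}
  {i: False, s: False, x: False}
  {x: True, i: True, s: False}


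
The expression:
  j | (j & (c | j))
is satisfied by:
  {j: True}


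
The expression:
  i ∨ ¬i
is always true.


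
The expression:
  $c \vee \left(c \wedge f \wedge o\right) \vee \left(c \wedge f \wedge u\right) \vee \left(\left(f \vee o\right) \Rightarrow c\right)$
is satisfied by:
  {c: True, f: False, o: False}
  {c: True, o: True, f: False}
  {c: True, f: True, o: False}
  {c: True, o: True, f: True}
  {o: False, f: False, c: False}


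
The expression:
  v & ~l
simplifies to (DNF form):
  v & ~l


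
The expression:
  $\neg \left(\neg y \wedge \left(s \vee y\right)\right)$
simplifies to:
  $y \vee \neg s$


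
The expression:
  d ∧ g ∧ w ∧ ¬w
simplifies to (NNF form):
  False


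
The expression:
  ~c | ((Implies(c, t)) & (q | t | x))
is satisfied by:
  {t: True, c: False}
  {c: False, t: False}
  {c: True, t: True}


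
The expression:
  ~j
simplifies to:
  ~j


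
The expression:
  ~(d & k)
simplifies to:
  ~d | ~k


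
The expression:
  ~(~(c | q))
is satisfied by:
  {q: True, c: True}
  {q: True, c: False}
  {c: True, q: False}


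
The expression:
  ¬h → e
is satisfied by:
  {e: True, h: True}
  {e: True, h: False}
  {h: True, e: False}


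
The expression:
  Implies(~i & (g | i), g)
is always true.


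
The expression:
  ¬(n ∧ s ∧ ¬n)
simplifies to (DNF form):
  True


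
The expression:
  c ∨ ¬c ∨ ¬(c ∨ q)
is always true.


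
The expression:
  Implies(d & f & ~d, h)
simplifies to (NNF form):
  True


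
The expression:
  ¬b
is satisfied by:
  {b: False}


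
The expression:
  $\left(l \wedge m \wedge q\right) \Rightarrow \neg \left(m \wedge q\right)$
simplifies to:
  $\neg l \vee \neg m \vee \neg q$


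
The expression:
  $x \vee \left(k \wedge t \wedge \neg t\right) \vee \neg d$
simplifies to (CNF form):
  $x \vee \neg d$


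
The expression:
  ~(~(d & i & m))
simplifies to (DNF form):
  d & i & m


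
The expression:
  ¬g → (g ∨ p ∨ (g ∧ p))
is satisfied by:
  {g: True, p: True}
  {g: True, p: False}
  {p: True, g: False}


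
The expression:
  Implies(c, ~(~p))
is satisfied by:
  {p: True, c: False}
  {c: False, p: False}
  {c: True, p: True}


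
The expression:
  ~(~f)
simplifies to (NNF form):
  f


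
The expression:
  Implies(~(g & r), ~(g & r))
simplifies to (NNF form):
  True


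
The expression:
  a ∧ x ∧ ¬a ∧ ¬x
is never true.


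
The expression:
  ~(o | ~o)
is never true.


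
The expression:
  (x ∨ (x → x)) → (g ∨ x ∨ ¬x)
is always true.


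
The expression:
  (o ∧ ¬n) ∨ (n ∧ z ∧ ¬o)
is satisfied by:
  {o: True, z: True, n: False}
  {o: True, n: False, z: False}
  {z: True, n: True, o: False}


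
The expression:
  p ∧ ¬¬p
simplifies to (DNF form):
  p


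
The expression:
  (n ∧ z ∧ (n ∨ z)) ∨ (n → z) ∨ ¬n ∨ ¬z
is always true.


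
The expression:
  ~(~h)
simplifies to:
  h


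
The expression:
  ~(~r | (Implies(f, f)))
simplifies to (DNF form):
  False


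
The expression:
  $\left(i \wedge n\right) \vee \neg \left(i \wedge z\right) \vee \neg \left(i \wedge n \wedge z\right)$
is always true.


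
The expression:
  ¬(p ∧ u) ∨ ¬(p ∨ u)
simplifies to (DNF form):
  ¬p ∨ ¬u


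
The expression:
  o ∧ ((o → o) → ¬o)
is never true.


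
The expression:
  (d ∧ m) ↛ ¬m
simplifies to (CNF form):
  d ∧ m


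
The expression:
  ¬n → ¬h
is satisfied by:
  {n: True, h: False}
  {h: False, n: False}
  {h: True, n: True}


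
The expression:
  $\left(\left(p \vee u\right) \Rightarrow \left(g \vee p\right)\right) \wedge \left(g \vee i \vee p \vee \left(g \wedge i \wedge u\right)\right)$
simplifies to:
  $g \vee p \vee \left(i \wedge \neg u\right)$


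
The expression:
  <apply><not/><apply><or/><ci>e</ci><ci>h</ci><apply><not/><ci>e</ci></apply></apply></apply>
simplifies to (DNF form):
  <false/>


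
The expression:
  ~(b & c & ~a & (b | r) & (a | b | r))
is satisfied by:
  {a: True, c: False, b: False}
  {c: False, b: False, a: False}
  {a: True, b: True, c: False}
  {b: True, c: False, a: False}
  {a: True, c: True, b: False}
  {c: True, a: False, b: False}
  {a: True, b: True, c: True}


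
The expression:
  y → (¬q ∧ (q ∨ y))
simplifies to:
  ¬q ∨ ¬y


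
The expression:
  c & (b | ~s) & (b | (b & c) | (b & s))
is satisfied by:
  {c: True, b: True}


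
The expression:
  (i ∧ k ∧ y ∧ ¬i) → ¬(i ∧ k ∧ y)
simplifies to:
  True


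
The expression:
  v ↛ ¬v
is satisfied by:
  {v: True}


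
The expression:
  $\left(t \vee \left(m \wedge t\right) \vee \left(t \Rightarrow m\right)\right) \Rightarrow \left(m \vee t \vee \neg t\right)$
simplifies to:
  $\text{True}$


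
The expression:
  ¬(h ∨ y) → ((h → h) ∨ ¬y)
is always true.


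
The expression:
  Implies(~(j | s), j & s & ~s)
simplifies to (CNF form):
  j | s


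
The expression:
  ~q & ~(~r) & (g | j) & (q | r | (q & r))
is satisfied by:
  {r: True, g: True, j: True, q: False}
  {r: True, g: True, q: False, j: False}
  {r: True, j: True, q: False, g: False}


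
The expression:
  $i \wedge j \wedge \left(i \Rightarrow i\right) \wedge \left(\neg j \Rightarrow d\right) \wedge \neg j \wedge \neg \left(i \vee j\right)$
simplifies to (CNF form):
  $\text{False}$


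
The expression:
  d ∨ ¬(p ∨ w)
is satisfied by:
  {d: True, w: False, p: False}
  {d: True, p: True, w: False}
  {d: True, w: True, p: False}
  {d: True, p: True, w: True}
  {p: False, w: False, d: False}


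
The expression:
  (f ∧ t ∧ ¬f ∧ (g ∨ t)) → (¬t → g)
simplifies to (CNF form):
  True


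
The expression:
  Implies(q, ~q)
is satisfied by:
  {q: False}


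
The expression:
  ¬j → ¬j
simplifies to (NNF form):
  True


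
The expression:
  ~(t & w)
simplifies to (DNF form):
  ~t | ~w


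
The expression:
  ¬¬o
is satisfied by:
  {o: True}


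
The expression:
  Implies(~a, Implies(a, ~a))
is always true.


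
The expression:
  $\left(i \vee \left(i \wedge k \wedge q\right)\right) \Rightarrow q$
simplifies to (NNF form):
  $q \vee \neg i$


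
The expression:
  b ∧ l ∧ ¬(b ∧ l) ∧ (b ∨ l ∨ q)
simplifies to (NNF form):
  False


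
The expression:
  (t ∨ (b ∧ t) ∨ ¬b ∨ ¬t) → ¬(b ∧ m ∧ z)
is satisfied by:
  {m: False, z: False, b: False}
  {b: True, m: False, z: False}
  {z: True, m: False, b: False}
  {b: True, z: True, m: False}
  {m: True, b: False, z: False}
  {b: True, m: True, z: False}
  {z: True, m: True, b: False}


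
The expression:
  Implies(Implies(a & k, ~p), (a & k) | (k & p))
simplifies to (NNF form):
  k & (a | p)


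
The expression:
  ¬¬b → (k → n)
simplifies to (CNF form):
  n ∨ ¬b ∨ ¬k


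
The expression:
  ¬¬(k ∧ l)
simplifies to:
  k ∧ l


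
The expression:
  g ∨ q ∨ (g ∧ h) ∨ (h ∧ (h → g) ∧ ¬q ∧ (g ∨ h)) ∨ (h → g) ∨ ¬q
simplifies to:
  True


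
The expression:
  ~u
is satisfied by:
  {u: False}


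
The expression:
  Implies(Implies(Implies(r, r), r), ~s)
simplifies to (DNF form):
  ~r | ~s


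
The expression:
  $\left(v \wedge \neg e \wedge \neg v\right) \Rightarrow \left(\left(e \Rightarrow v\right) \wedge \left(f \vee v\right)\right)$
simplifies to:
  $\text{True}$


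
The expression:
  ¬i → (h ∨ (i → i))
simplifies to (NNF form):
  True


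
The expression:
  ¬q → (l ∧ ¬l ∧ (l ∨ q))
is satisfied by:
  {q: True}


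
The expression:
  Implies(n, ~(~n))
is always true.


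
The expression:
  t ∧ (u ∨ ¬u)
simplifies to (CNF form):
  t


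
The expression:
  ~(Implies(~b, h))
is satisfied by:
  {h: False, b: False}


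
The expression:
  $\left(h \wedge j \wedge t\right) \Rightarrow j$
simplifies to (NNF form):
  $\text{True}$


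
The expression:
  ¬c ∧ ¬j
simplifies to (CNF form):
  ¬c ∧ ¬j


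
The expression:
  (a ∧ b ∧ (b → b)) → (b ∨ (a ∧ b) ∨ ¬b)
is always true.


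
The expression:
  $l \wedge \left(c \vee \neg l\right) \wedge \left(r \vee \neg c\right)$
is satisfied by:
  {r: True, c: True, l: True}


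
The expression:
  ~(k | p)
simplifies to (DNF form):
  ~k & ~p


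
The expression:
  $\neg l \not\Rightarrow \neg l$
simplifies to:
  $\text{False}$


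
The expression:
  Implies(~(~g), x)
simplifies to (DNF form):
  x | ~g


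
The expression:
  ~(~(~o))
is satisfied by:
  {o: False}


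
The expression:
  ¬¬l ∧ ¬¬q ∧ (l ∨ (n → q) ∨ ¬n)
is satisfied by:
  {q: True, l: True}


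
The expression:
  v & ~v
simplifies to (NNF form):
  False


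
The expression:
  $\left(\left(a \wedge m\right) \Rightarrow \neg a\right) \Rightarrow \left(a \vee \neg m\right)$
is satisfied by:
  {a: True, m: False}
  {m: False, a: False}
  {m: True, a: True}


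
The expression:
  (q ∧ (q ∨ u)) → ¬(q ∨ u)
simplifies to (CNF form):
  ¬q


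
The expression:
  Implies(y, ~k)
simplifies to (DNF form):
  ~k | ~y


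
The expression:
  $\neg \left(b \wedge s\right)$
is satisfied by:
  {s: False, b: False}
  {b: True, s: False}
  {s: True, b: False}


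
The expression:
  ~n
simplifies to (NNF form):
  ~n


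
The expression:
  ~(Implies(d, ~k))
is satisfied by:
  {d: True, k: True}


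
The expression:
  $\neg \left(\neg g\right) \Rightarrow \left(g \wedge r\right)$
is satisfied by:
  {r: True, g: False}
  {g: False, r: False}
  {g: True, r: True}


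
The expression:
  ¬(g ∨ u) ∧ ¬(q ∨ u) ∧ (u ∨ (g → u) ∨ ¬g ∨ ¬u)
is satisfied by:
  {q: False, u: False, g: False}


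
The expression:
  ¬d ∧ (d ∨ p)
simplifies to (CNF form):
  p ∧ ¬d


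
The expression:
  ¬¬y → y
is always true.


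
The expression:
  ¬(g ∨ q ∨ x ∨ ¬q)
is never true.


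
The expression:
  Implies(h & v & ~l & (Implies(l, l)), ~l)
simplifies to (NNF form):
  True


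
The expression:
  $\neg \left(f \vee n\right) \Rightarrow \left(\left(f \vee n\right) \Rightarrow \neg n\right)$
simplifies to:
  $\text{True}$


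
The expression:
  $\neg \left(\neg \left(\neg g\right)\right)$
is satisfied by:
  {g: False}


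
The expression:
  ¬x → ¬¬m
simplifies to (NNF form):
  m ∨ x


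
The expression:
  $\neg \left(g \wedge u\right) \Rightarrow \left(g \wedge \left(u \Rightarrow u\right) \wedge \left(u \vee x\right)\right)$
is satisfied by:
  {x: True, u: True, g: True}
  {x: True, g: True, u: False}
  {u: True, g: True, x: False}


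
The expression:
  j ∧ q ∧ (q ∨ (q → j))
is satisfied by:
  {j: True, q: True}


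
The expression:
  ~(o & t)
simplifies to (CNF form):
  ~o | ~t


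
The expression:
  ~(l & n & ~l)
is always true.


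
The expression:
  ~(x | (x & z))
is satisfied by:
  {x: False}


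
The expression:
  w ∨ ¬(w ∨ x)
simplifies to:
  w ∨ ¬x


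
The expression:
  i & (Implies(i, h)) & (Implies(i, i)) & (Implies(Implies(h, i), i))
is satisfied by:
  {h: True, i: True}


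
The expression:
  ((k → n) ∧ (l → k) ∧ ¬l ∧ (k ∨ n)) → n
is always true.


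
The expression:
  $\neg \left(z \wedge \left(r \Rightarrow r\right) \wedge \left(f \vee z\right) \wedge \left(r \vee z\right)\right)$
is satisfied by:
  {z: False}


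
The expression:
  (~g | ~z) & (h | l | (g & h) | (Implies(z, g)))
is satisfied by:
  {l: True, h: True, z: False, g: False}
  {l: True, h: False, z: False, g: False}
  {h: True, g: False, l: False, z: False}
  {g: False, h: False, l: False, z: False}
  {g: True, l: True, h: True, z: False}
  {g: True, l: True, h: False, z: False}
  {g: True, h: True, l: False, z: False}
  {g: True, h: False, l: False, z: False}
  {z: True, l: True, h: True, g: False}
  {z: True, l: True, h: False, g: False}
  {z: True, h: True, l: False, g: False}


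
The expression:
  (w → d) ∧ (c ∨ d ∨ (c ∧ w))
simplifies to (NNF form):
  d ∨ (c ∧ ¬w)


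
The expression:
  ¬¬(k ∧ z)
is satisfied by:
  {z: True, k: True}


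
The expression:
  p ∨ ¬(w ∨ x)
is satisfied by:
  {p: True, w: False, x: False}
  {x: True, p: True, w: False}
  {p: True, w: True, x: False}
  {x: True, p: True, w: True}
  {x: False, w: False, p: False}


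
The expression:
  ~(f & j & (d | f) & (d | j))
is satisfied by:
  {j: False, f: False}
  {f: True, j: False}
  {j: True, f: False}


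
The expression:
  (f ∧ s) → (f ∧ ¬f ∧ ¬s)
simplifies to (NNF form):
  ¬f ∨ ¬s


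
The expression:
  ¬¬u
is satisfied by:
  {u: True}


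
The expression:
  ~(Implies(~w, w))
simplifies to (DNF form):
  ~w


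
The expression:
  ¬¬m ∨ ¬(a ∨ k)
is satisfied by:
  {m: True, k: False, a: False}
  {a: True, m: True, k: False}
  {m: True, k: True, a: False}
  {a: True, m: True, k: True}
  {a: False, k: False, m: False}


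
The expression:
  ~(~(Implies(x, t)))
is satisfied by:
  {t: True, x: False}
  {x: False, t: False}
  {x: True, t: True}


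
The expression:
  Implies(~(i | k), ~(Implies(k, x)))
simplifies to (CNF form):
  i | k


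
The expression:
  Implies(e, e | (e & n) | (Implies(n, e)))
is always true.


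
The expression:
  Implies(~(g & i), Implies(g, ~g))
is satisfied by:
  {i: True, g: False}
  {g: False, i: False}
  {g: True, i: True}


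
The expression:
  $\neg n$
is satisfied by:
  {n: False}


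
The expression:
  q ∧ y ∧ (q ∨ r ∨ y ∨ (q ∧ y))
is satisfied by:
  {y: True, q: True}


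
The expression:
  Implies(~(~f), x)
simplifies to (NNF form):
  x | ~f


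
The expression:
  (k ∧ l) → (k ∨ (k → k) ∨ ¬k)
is always true.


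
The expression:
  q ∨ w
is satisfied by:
  {q: True, w: True}
  {q: True, w: False}
  {w: True, q: False}


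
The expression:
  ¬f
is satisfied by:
  {f: False}


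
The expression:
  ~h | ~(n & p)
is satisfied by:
  {p: False, n: False, h: False}
  {h: True, p: False, n: False}
  {n: True, p: False, h: False}
  {h: True, n: True, p: False}
  {p: True, h: False, n: False}
  {h: True, p: True, n: False}
  {n: True, p: True, h: False}


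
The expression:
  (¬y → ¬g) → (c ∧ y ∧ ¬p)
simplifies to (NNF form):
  (c ∨ ¬y) ∧ (g ∨ y) ∧ (¬p ∨ ¬y)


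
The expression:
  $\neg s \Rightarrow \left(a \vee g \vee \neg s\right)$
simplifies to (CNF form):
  $\text{True}$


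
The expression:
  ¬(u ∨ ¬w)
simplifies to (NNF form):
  w ∧ ¬u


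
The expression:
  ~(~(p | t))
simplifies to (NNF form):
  p | t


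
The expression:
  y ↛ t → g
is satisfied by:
  {t: True, g: True, y: False}
  {t: True, g: False, y: False}
  {g: True, t: False, y: False}
  {t: False, g: False, y: False}
  {y: True, t: True, g: True}
  {y: True, t: True, g: False}
  {y: True, g: True, t: False}


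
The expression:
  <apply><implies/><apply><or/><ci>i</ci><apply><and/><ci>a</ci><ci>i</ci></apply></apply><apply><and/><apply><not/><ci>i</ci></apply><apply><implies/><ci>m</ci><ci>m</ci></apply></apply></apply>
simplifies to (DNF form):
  <apply><not/><ci>i</ci></apply>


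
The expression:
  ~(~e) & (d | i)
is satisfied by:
  {i: True, d: True, e: True}
  {i: True, e: True, d: False}
  {d: True, e: True, i: False}


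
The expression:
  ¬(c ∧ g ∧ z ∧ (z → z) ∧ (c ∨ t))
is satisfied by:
  {g: False, c: False, z: False}
  {z: True, g: False, c: False}
  {c: True, g: False, z: False}
  {z: True, c: True, g: False}
  {g: True, z: False, c: False}
  {z: True, g: True, c: False}
  {c: True, g: True, z: False}


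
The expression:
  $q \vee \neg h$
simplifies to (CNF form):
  $q \vee \neg h$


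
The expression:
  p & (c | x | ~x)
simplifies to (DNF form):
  p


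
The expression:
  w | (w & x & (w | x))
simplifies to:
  w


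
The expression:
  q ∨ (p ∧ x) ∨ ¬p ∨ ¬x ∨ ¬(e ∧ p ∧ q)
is always true.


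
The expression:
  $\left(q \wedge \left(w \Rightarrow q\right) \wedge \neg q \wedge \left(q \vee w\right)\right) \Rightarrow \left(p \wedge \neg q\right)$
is always true.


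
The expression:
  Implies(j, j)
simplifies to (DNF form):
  True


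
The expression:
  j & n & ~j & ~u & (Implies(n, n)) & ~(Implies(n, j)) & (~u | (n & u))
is never true.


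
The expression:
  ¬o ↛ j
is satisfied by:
  {j: True, o: False}
  {o: False, j: False}
  {o: True, j: True}


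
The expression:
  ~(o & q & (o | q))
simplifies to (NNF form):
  ~o | ~q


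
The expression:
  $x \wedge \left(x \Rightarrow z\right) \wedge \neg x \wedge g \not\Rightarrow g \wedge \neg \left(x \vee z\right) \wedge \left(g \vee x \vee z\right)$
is never true.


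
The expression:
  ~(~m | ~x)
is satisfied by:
  {m: True, x: True}


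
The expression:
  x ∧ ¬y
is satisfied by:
  {x: True, y: False}


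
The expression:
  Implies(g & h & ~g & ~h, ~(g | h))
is always true.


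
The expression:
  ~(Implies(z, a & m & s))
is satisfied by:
  {z: True, s: False, m: False, a: False}
  {z: True, a: True, s: False, m: False}
  {z: True, m: True, s: False, a: False}
  {z: True, a: True, m: True, s: False}
  {z: True, s: True, m: False, a: False}
  {z: True, a: True, s: True, m: False}
  {z: True, m: True, s: True, a: False}


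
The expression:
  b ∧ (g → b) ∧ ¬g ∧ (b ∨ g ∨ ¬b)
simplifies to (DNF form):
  b ∧ ¬g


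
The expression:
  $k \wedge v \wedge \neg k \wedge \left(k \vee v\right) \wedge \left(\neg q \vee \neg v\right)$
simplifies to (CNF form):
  $\text{False}$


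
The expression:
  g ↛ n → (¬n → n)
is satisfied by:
  {n: True, g: False}
  {g: False, n: False}
  {g: True, n: True}


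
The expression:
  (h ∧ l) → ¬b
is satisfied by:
  {l: False, b: False, h: False}
  {h: True, l: False, b: False}
  {b: True, l: False, h: False}
  {h: True, b: True, l: False}
  {l: True, h: False, b: False}
  {h: True, l: True, b: False}
  {b: True, l: True, h: False}


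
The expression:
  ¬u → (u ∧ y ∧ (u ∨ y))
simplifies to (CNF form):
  u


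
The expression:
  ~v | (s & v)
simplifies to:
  s | ~v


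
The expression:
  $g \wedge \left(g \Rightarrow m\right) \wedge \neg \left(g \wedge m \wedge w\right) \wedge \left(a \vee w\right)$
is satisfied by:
  {a: True, m: True, g: True, w: False}


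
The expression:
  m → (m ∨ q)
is always true.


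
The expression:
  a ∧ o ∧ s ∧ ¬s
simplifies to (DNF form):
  False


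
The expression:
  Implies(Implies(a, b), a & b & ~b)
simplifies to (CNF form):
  a & ~b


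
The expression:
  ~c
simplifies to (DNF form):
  ~c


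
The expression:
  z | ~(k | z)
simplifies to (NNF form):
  z | ~k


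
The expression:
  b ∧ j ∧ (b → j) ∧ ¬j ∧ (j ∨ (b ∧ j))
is never true.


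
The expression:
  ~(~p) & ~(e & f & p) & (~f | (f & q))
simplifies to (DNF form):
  (p & ~f) | (p & q & ~e) | (p & q & ~f) | (p & ~e & ~f)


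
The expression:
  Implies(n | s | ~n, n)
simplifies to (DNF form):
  n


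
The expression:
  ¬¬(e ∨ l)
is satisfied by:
  {l: True, e: True}
  {l: True, e: False}
  {e: True, l: False}


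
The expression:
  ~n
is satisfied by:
  {n: False}


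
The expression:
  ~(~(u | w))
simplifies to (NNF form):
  u | w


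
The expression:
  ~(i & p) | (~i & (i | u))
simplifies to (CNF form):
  ~i | ~p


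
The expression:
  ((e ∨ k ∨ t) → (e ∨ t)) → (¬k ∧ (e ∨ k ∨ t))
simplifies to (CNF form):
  (k ∨ ¬k) ∧ (¬e ∨ ¬k) ∧ (¬k ∨ ¬t) ∧ (e ∨ k ∨ t) ∧ (e ∨ k ∨ ¬k) ∧ (e ∨ t ∨ ¬e) ∧ (e ∨ t ∨ ¬t) ∧ (e ∨ ¬e ∨ ¬k) ∧ (e ∨ ¬k ∨ ¬t) ∧ (k ∨ t ∨ ¬k) ∧ (t ∨ ¬e ∨ ¬k) ∧ (t ∨ ¬k ∨ ¬t)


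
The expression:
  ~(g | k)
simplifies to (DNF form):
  ~g & ~k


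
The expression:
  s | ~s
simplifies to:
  True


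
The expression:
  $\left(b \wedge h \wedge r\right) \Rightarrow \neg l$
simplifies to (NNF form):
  $\neg b \vee \neg h \vee \neg l \vee \neg r$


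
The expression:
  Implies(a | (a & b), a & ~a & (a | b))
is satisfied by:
  {a: False}


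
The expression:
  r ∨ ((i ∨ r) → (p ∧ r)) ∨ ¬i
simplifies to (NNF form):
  r ∨ ¬i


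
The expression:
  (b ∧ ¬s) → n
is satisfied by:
  {n: True, s: True, b: False}
  {n: True, s: False, b: False}
  {s: True, n: False, b: False}
  {n: False, s: False, b: False}
  {n: True, b: True, s: True}
  {n: True, b: True, s: False}
  {b: True, s: True, n: False}


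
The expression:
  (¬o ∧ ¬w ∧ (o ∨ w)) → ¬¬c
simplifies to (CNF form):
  True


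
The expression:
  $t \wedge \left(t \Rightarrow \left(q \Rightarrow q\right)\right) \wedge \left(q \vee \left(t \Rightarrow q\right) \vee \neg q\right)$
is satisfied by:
  {t: True}


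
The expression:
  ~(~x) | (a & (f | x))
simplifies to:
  x | (a & f)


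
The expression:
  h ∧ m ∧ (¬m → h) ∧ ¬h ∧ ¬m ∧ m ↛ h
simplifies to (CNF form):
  False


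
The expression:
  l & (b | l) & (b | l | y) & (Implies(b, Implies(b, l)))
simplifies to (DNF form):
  l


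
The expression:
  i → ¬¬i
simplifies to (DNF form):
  True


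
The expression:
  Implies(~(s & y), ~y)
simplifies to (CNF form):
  s | ~y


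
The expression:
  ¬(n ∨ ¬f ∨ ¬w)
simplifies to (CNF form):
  f ∧ w ∧ ¬n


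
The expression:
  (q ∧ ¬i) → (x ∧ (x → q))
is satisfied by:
  {i: True, x: True, q: False}
  {i: True, q: False, x: False}
  {x: True, q: False, i: False}
  {x: False, q: False, i: False}
  {i: True, x: True, q: True}
  {i: True, q: True, x: False}
  {x: True, q: True, i: False}


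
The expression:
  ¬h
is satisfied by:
  {h: False}


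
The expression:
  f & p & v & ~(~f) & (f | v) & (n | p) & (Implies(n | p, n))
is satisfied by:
  {n: True, p: True, f: True, v: True}


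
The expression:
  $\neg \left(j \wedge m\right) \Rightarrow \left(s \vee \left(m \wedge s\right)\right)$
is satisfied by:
  {m: True, s: True, j: True}
  {m: True, s: True, j: False}
  {s: True, j: True, m: False}
  {s: True, j: False, m: False}
  {m: True, j: True, s: False}


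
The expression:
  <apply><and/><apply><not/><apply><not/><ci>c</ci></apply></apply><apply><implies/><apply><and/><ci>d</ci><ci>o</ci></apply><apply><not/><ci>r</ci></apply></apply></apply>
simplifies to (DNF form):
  <apply><or/><apply><and/><ci>c</ci><apply><not/><ci>d</ci></apply></apply><apply><and/><ci>c</ci><apply><not/><ci>o</ci></apply></apply><apply><and/><ci>c</ci><apply><not/><ci>r</ci></apply></apply></apply>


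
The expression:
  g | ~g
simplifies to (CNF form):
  True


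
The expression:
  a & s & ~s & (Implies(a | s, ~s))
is never true.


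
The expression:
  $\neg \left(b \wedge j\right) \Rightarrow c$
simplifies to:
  $c \vee \left(b \wedge j\right)$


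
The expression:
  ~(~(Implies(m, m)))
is always true.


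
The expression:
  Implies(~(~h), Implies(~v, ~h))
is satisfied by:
  {v: True, h: False}
  {h: False, v: False}
  {h: True, v: True}


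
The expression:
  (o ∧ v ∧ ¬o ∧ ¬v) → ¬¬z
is always true.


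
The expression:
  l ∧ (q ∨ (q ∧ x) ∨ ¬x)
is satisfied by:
  {q: True, l: True, x: False}
  {l: True, x: False, q: False}
  {x: True, q: True, l: True}


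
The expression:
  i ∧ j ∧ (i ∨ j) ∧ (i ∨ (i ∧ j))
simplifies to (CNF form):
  i ∧ j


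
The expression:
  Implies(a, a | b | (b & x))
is always true.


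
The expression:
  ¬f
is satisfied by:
  {f: False}


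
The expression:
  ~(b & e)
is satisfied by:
  {e: False, b: False}
  {b: True, e: False}
  {e: True, b: False}


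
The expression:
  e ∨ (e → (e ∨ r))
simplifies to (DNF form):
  True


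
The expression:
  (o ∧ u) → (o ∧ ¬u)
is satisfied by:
  {u: False, o: False}
  {o: True, u: False}
  {u: True, o: False}


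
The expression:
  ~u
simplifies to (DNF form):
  ~u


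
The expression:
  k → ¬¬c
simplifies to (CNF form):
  c ∨ ¬k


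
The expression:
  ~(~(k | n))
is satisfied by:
  {n: True, k: True}
  {n: True, k: False}
  {k: True, n: False}


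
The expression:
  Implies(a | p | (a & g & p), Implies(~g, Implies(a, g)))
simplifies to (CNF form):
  g | ~a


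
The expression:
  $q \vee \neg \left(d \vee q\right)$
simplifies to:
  $q \vee \neg d$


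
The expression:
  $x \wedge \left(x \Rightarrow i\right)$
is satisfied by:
  {i: True, x: True}


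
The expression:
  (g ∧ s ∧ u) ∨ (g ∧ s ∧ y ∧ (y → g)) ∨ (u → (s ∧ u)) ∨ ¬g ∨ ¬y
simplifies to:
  s ∨ ¬g ∨ ¬u ∨ ¬y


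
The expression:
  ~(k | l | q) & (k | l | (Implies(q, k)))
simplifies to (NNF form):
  ~k & ~l & ~q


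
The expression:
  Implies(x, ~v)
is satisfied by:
  {v: False, x: False}
  {x: True, v: False}
  {v: True, x: False}


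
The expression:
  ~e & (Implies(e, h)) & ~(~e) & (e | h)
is never true.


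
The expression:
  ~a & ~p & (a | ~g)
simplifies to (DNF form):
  ~a & ~g & ~p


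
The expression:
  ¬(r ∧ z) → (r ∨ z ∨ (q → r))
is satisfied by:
  {r: True, z: True, q: False}
  {r: True, q: False, z: False}
  {z: True, q: False, r: False}
  {z: False, q: False, r: False}
  {r: True, z: True, q: True}
  {r: True, q: True, z: False}
  {z: True, q: True, r: False}
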